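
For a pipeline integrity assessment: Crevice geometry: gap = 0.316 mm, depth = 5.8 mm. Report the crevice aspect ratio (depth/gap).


Aspect ratio = depth / gap
Ratio = 5.8 / 0.316 = 18.4

18.4


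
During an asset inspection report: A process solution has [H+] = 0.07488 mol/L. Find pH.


pH = −log10[H+]
pH = −log10(0.07488) = 1.13

1.13


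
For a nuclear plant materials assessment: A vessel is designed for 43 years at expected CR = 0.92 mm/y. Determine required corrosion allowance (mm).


Corrosion allowance = CR × design life
CA = 0.92 * 43 = 39.56 mm

39.56 mm


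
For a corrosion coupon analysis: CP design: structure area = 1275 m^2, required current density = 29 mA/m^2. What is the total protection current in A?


I = area * current density, then convert mA → A (÷1000)
I = 1275 * 29 / 1000 = 36.98 A

36.98 A


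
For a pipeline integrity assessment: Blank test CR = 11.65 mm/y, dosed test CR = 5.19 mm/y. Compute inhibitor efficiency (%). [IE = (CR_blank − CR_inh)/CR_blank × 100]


Apply the inhibitor-efficiency definition: IE = (CR_blank − CR_inh)/CR_blank × 100
IE = (11.65 − 5.19) / 11.65 × 100
IE = 6.46 / 11.65 × 100 = 55.5 %

55.5 %


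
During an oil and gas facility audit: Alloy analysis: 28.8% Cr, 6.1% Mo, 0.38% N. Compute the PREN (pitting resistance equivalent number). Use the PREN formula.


Apply the PREN formula: PREN = Cr + 3.3*Mo + 16*N
PREN = 28.8 + 3.3*6.1 + 16*0.38
PREN = 28.8 + 20.13 + 6.08 = 55.01

55.01


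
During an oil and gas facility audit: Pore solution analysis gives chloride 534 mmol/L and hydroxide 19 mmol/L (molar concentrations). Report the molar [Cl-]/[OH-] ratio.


Threshold parameter = [Cl-] / [OH-] (molar basis; both in mmol/L, so units cancel)
Ratio = 534 / 19 = 28.11

28.11


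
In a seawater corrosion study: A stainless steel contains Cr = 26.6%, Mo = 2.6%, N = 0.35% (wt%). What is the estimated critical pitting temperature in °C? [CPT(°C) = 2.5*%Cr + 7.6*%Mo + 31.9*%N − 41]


Apply the ASTM G48 empirical CPT estimate: CPT(°C) = 2.5*%Cr + 7.6*%Mo + 31.9*%N − 41
2.5*26.6 = 66.5; 7.6*2.6 = 19.76; 31.9*0.35 = 11.165
CPT = 66.5 + 19.76 + 11.165 − 41 = 56.425 °C
Rounded to 0.1 °C: CPT ≈ 56.4 °C

56.4 °C


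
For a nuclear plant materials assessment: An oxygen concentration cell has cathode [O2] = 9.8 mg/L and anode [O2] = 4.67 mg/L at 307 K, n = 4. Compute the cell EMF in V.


Apply the Nernst concentration-cell relation: E = (RT/nF)*ln(C_cathode/C_anode)
RT/nF = 8.314*307/(4*96485) = 0.00661346 V
ln(9.8/4.67) = 0.74122
E = 0.00661346 * 0.74122 = 0.0049 V

0.0049 V


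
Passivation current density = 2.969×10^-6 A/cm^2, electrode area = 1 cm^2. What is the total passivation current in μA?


I = i_pass * A, then convert A → μA (×10^6)
I = 2.969×10^-6 * 1 * 10^6 = 2.97 μA

2.97 μA


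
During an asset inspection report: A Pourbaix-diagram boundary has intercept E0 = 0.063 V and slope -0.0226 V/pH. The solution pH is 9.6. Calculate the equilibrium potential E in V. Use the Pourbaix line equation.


Apply the Pourbaix line equation: E = E0 + slope*pH
E = 0.063 + (-0.0226)*9.6 = 0.063 + (-0.21696) = -0.15396 V
Rounded to 4 decimal places: E = -0.1540 V

-0.1540 V


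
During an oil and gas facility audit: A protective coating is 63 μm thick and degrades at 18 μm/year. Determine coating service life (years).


Service life = thickness / degradation rate
Life = 63 / 18 = 3.5 years

3.5 years


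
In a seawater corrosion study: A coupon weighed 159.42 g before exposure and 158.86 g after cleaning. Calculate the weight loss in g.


Weight loss = initial − final
WL = 159.42 − 158.86 = 0.56 g

0.56 g


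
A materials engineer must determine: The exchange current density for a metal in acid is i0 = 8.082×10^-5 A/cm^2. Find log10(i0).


i0 = 8.082×10^-5 A/cm^2
log10(i0) = -4.092

-4.092


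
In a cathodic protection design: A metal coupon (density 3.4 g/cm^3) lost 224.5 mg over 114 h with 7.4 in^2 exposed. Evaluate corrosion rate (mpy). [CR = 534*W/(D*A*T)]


Apply the mpy weight-loss relation: CR = 534 * W / (D * A * T)
Numerator: 534 * 224.5 = 119883.0
Denominator: 3.4 * 7.4 * 114 = 2868.24
CR = 119883.0 / 2868.24 = 41.79671 mpy

41.79671 mpy


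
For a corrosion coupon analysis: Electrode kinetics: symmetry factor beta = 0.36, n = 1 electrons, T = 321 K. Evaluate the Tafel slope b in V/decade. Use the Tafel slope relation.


Apply the Tafel slope relation: b = 2.303*R*T/(beta*n*F)
Numerator: 2.303 * 8.314 * 321 = 6146.23
Denominator: 0.36 * 1 * 96485 = 34734.6
b = 6146.23 / 34734.6 = 0.177 V/decade

0.177 V/decade


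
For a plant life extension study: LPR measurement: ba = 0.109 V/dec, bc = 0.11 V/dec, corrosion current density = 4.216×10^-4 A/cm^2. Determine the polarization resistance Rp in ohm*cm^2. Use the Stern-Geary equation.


Apply the Stern-Geary equation: Rp = ba*bc / (2.303*icorr*(ba+bc))
ba*bc = 0.109*0.11 = 0.01199
ba+bc = 0.219; 2.303*icorr*(ba+bc) = 2.303*4.216×10^-4*0.219 = 2.1263691×10^-4
Rp = 0.01199 / 2.1263691×10^-4 = 56.39 ohm*cm^2

56.39 ohm*cm^2


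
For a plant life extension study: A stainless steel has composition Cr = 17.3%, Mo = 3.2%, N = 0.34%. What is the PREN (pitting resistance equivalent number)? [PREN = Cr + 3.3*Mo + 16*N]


Apply the PREN formula: PREN = Cr + 3.3*Mo + 16*N
PREN = 17.3 + 3.3*3.2 + 16*0.34
PREN = 17.3 + 10.56 + 5.44 = 33.3

33.3


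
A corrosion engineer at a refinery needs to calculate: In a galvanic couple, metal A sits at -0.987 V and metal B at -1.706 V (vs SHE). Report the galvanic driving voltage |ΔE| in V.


Driving voltage is the absolute potential difference.
|ΔE| = |-0.987 − (-1.706)| = 0.719 V

0.719 V


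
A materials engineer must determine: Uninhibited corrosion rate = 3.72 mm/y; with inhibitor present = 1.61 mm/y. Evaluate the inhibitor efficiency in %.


Apply the inhibitor-efficiency definition: IE = (CR_blank − CR_inh)/CR_blank × 100
IE = (3.72 − 1.61) / 3.72 × 100
IE = 2.11 / 3.72 × 100 = 56.7 %

56.7 %


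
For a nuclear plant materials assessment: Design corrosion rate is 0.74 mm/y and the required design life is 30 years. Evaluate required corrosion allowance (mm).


Corrosion allowance = CR × design life
CA = 0.74 * 30 = 22.2 mm

22.2 mm


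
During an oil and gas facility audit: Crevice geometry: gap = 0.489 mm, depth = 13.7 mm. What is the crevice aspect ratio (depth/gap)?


Aspect ratio = depth / gap
Ratio = 13.7 / 0.489 = 28.0

28.0


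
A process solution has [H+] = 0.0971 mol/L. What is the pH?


pH = −log10[H+]
pH = −log10(0.0971) = 1.01

1.01


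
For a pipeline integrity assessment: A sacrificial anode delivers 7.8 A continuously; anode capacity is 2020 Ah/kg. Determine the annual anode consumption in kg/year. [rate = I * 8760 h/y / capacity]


Annual consumption = current * hours per year / capacity
Rate = 7.8 * 8760 / 2020 = 33.8 kg/year

33.8 kg/year


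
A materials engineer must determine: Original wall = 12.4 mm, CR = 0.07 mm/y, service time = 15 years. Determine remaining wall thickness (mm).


Remaining wall = original − CR × time
t = 12.4 − 0.07*15 = 12.4 − 1.05 = 11.35 mm

11.35 mm


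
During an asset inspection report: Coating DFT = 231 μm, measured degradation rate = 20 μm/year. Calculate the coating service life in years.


Service life = thickness / degradation rate
Life = 231 / 20 = 11.6 years

11.6 years


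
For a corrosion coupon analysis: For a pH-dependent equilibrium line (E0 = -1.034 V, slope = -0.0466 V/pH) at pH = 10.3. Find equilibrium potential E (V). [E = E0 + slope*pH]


Apply the Pourbaix line equation: E = E0 + slope*pH
E = -1.034 + (-0.0466)*10.3 = -1.034 + (-0.47998) = -1.51398 V
Rounded to 4 decimal places: E = -1.5140 V

-1.5140 V


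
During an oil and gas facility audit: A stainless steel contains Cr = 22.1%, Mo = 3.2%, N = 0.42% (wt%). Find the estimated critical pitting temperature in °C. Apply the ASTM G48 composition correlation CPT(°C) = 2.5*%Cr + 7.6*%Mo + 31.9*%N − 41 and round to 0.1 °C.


Apply the ASTM G48 empirical CPT estimate: CPT(°C) = 2.5*%Cr + 7.6*%Mo + 31.9*%N − 41
2.5*22.1 = 55.25; 7.6*3.2 = 24.32; 31.9*0.42 = 13.398
CPT = 55.25 + 24.32 + 13.398 − 41 = 51.968 °C
Rounded to 0.1 °C: CPT ≈ 52.0 °C

52.0 °C


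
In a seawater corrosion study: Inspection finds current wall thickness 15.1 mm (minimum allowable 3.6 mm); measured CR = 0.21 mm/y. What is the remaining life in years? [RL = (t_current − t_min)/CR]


Apply the remaining-life relation: RL = (t_current − t_min) / CR
RL = (15.1 − 3.6) / 0.21 = 11.5 / 0.21 = 54.8 years

54.8 years


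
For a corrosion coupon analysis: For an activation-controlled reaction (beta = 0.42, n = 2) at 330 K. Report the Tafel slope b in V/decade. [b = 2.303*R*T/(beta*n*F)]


Apply the Tafel slope relation: b = 2.303*R*T/(beta*n*F)
Numerator: 2.303 * 8.314 * 330 = 6318.56
Denominator: 0.42 * 2 * 96485 = 81047.4
b = 6318.56 / 81047.4 = 0.078 V/decade

0.078 V/decade


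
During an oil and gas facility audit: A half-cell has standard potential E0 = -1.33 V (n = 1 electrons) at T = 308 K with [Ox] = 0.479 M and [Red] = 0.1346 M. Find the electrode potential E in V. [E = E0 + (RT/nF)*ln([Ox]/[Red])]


Apply the Nernst equation: E = E0 + (RT/nF)*ln([Ox]/[Red])
Step 1: RT/nF = 8.314*308/(1*96485) = 0.02654 V
Step 2: [Ox]/[Red] = 0.479/0.1346 = 3.558692
Step 3: ln(3.558692) = 1.269393
Step 4: correction = 0.02654 * 1.269393 = 0.0337 V
E = -1.33 + 0.0337 = -1.2963 V

-1.2963 V


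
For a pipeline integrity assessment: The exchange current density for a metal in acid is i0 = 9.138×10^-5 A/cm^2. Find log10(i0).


i0 = 9.138×10^-5 A/cm^2
log10(i0) = -4.039

-4.039


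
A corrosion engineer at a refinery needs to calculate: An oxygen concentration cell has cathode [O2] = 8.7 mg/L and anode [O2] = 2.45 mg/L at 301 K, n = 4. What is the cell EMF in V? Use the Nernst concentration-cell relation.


Apply the Nernst concentration-cell relation: E = (RT/nF)*ln(C_cathode/C_anode)
RT/nF = 8.314*301/(4*96485) = 0.0064842 V
ln(8.7/2.45) = 1.26724
E = 0.0064842 * 1.26724 = 0.00822 V

0.00822 V


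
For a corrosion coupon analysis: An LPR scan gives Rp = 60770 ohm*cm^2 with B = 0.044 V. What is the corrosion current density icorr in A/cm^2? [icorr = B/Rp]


Apply the Stern-Geary relation: icorr = B / Rp
icorr = 0.044 / 60770 = 7.24×10^-7 A/cm^2

7.24×10^-7 A/cm^2


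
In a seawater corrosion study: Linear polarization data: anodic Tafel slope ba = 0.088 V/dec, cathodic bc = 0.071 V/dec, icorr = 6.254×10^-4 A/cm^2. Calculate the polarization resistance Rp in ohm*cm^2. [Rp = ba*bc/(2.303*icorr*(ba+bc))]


Apply the Stern-Geary equation: Rp = ba*bc / (2.303*icorr*(ba+bc))
ba*bc = 0.088*0.071 = 0.006248
ba+bc = 0.159; 2.303*icorr*(ba+bc) = 2.303*6.254×10^-4*0.159 = 2.290071×10^-4
Rp = 0.006248 / 2.290071×10^-4 = 27.3 ohm*cm^2

27.3 ohm*cm^2


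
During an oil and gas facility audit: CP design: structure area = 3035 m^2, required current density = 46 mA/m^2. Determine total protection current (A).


I = area * current density, then convert mA → A (÷1000)
I = 3035 * 46 / 1000 = 139.61 A

139.61 A


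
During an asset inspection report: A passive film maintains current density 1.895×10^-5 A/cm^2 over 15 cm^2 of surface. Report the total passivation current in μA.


I = i_pass * A, then convert A → μA (×10^6)
I = 1.895×10^-5 * 15 * 10^6 = 284.25 μA

284.25 μA


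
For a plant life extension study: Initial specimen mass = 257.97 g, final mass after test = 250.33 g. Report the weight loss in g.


Weight loss = initial − final
WL = 257.97 − 250.33 = 7.64 g

7.64 g


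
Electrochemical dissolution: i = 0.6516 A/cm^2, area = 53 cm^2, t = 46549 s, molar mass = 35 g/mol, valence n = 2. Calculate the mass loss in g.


Apply Faraday's law: m = i*A*t*M / (n*F)
Total charge passed Q = i*A*t = 0.6516*53*46549 = 1607560.4052 C
m = Q*M/(n*F) = 1607560.4052*35/(2*96485) = 291.572 g

291.572 g


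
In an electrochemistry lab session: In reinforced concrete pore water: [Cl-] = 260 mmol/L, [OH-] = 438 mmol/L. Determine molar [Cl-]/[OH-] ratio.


Threshold parameter = [Cl-] / [OH-] (molar basis; both in mmol/L, so units cancel)
Ratio = 260 / 438 = 0.59

0.59


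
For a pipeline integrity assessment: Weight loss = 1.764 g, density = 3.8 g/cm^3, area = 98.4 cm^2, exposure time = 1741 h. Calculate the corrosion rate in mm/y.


Apply the mm/y weight-loss relation: CR = 87600 * W / (D * A * T)
Numerator: 87600 * 1.764 = 154526.4
Denominator: 3.8 * 98.4 * 1741 = 650994.72
CR = 154526.4 / 650994.72 = 0.23737 mm/y

0.23737 mm/y


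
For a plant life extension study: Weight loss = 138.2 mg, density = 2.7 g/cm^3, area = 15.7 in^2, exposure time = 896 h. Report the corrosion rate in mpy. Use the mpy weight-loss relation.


Apply the mpy weight-loss relation: CR = 534 * W / (D * A * T)
Numerator: 534 * 138.2 = 73798.8
Denominator: 2.7 * 15.7 * 896 = 37981.44
CR = 73798.8 / 37981.44 = 1.943 mpy

1.943 mpy


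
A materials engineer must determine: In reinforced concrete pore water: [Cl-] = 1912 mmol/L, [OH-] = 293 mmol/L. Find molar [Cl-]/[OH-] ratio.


Threshold parameter = [Cl-] / [OH-] (molar basis; both in mmol/L, so units cancel)
Ratio = 1912 / 293 = 6.53

6.53


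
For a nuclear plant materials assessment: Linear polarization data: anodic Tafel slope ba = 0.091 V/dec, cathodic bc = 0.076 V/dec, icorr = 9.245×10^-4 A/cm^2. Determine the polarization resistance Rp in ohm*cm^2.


Apply the Stern-Geary equation: Rp = ba*bc / (2.303*icorr*(ba+bc))
ba*bc = 0.091*0.076 = 0.006916
ba+bc = 0.167; 2.303*icorr*(ba+bc) = 2.303*9.245×10^-4*0.167 = 3.5556362×10^-4
Rp = 0.006916 / 3.5556362×10^-4 = 19.45 ohm*cm^2

19.45 ohm*cm^2


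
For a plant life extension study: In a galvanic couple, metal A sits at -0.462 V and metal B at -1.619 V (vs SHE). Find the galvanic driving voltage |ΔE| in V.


Driving voltage is the absolute potential difference.
|ΔE| = |-0.462 − (-1.619)| = 1.157 V

1.157 V


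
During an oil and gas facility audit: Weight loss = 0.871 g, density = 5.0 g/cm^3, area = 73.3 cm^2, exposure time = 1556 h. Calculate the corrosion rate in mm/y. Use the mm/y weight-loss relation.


Apply the mm/y weight-loss relation: CR = 87600 * W / (D * A * T)
Numerator: 87600 * 0.871 = 76299.6
Denominator: 5.0 * 73.3 * 1556 = 570274.0
CR = 76299.6 / 570274.0 = 0.1338 mm/y

0.1338 mm/y


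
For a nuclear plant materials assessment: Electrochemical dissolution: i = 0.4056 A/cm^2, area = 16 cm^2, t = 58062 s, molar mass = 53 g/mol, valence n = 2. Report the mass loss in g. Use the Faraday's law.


Apply Faraday's law: m = i*A*t*M / (n*F)
Total charge passed Q = i*A*t = 0.4056*16*58062 = 376799.1552 C
m = Q*M/(n*F) = 376799.1552*53/(2*96485) = 103.489 g

103.489 g


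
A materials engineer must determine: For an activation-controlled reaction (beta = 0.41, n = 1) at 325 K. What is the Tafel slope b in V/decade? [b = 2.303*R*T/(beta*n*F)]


Apply the Tafel slope relation: b = 2.303*R*T/(beta*n*F)
Numerator: 2.303 * 8.314 * 325 = 6222.82
Denominator: 0.41 * 1 * 96485 = 39558.85
b = 6222.82 / 39558.85 = 0.157 V/decade

0.157 V/decade


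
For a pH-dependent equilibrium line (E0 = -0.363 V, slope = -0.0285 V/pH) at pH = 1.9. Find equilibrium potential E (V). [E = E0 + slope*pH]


Apply the Pourbaix line equation: E = E0 + slope*pH
E = -0.363 + (-0.0285)*1.9 = -0.363 + (-0.05415) = -0.41715 V
Rounded to 4 decimal places: E = -0.4172 V

-0.4172 V


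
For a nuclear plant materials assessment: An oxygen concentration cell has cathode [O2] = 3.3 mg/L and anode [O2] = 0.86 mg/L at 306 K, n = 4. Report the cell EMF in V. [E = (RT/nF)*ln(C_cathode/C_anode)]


Apply the Nernst concentration-cell relation: E = (RT/nF)*ln(C_cathode/C_anode)
RT/nF = 8.314*306/(4*96485) = 0.00659192 V
ln(3.3/0.86) = 1.34475
E = 0.00659192 * 1.34475 = 0.00886 V

0.00886 V


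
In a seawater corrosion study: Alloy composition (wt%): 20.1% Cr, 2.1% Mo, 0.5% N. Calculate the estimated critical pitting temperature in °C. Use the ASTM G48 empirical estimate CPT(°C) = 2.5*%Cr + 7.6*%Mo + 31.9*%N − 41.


Apply the ASTM G48 empirical CPT estimate: CPT(°C) = 2.5*%Cr + 7.6*%Mo + 31.9*%N − 41
2.5*20.1 = 50.25; 7.6*2.1 = 15.96; 31.9*0.5 = 15.95
CPT = 50.25 + 15.96 + 15.95 − 41 = 41.16 °C
Rounded to 0.1 °C: CPT ≈ 41.2 °C

41.2 °C


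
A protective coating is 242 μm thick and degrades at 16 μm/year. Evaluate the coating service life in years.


Service life = thickness / degradation rate
Life = 242 / 16 = 15.1 years

15.1 years


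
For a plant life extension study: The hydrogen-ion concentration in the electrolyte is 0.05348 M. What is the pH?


pH = −log10[H+]
pH = −log10(0.05348) = 1.27

1.27


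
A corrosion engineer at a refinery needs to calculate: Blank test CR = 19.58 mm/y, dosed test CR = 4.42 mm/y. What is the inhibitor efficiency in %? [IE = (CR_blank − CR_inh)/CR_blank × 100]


Apply the inhibitor-efficiency definition: IE = (CR_blank − CR_inh)/CR_blank × 100
IE = (19.58 − 4.42) / 19.58 × 100
IE = 15.16 / 19.58 × 100 = 77.4 %

77.4 %


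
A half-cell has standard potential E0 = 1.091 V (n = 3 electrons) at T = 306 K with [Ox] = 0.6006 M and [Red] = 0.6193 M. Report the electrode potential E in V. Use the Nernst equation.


Apply the Nernst equation: E = E0 + (RT/nF)*ln([Ox]/[Red])
Step 1: RT/nF = 8.314*306/(3*96485) = 0.00878922 V
Step 2: [Ox]/[Red] = 0.6006/0.6193 = 0.969805
Step 3: ln(0.969805) = -0.03066
Step 4: correction = 0.00878922 * -0.03066 = -0.0003 V
E = 1.091 + -0.0003 = 1.0907 V

1.0907 V


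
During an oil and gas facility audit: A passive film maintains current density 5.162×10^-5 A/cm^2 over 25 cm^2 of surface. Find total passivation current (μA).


I = i_pass * A, then convert A → μA (×10^6)
I = 5.162×10^-5 * 25 * 10^6 = 1290.5 μA

1290.5 μA


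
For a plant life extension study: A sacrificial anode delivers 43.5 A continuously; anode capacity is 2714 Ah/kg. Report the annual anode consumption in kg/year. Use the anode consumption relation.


Annual consumption = current * hours per year / capacity
Rate = 43.5 * 8760 / 2714 = 140.4 kg/year

140.4 kg/year


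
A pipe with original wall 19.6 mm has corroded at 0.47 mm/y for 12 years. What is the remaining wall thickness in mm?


Remaining wall = original − CR × time
t = 19.6 − 0.47*12 = 19.6 − 5.64 = 13.96 mm

13.96 mm


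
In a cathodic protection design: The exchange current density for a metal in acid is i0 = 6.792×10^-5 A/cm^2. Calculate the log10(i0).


i0 = 6.792×10^-5 A/cm^2
log10(i0) = -4.168

-4.168


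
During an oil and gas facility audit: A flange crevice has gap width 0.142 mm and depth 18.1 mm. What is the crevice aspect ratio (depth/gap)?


Aspect ratio = depth / gap
Ratio = 18.1 / 0.142 = 127.5

127.5


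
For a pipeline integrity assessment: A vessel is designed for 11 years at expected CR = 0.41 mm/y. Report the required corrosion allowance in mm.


Corrosion allowance = CR × design life
CA = 0.41 * 11 = 4.51 mm

4.51 mm


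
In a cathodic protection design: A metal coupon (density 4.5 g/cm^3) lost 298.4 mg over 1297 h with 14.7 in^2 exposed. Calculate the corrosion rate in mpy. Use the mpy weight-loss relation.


Apply the mpy weight-loss relation: CR = 534 * W / (D * A * T)
Numerator: 534 * 298.4 = 159345.6
Denominator: 4.5 * 14.7 * 1297 = 85796.55
CR = 159345.6 / 85796.55 = 1.85725 mpy

1.85725 mpy


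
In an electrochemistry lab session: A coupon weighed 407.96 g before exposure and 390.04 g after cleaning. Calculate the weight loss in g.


Weight loss = initial − final
WL = 407.96 − 390.04 = 17.92 g

17.92 g


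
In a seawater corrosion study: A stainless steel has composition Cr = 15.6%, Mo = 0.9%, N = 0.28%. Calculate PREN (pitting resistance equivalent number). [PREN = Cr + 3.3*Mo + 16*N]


Apply the PREN formula: PREN = Cr + 3.3*Mo + 16*N
PREN = 15.6 + 3.3*0.9 + 16*0.28
PREN = 15.6 + 2.97 + 4.48 = 23.05

23.05


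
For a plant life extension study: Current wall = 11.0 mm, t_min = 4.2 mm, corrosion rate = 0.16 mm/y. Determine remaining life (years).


Apply the remaining-life relation: RL = (t_current − t_min) / CR
RL = (11.0 − 4.2) / 0.16 = 6.8 / 0.16 = 42.5 years

42.5 years


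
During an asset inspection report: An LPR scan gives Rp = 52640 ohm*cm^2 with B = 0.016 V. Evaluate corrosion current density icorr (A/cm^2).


Apply the Stern-Geary relation: icorr = B / Rp
icorr = 0.016 / 52640 = 3.04×10^-7 A/cm^2

3.04×10^-7 A/cm^2


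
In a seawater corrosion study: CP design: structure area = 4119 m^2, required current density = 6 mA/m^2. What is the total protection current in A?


I = area * current density, then convert mA → A (÷1000)
I = 4119 * 6 / 1000 = 24.71 A

24.71 A


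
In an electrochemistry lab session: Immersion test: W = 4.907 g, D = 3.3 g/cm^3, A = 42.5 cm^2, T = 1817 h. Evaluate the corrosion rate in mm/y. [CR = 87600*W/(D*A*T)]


Apply the mm/y weight-loss relation: CR = 87600 * W / (D * A * T)
Numerator: 87600 * 4.907 = 429853.2
Denominator: 3.3 * 42.5 * 1817 = 254834.25
CR = 429853.2 / 254834.25 = 1.686795 mm/y

1.686795 mm/y


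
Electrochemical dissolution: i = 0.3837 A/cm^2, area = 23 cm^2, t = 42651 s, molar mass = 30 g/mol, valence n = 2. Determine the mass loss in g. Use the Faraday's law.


Apply Faraday's law: m = i*A*t*M / (n*F)
Total charge passed Q = i*A*t = 0.3837*23*42651 = 376399.3401 C
m = Q*M/(n*F) = 376399.3401*30/(2*96485) = 58.5168 g

58.5168 g


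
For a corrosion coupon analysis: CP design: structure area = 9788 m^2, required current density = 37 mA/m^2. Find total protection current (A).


I = area * current density, then convert mA → A (÷1000)
I = 9788 * 37 / 1000 = 362.16 A

362.16 A


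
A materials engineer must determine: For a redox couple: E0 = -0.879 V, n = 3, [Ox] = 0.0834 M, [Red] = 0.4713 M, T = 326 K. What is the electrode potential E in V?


Apply the Nernst equation: E = E0 + (RT/nF)*ln([Ox]/[Red])
Step 1: RT/nF = 8.314*326/(3*96485) = 0.00936368 V
Step 2: [Ox]/[Red] = 0.0834/0.4713 = 0.176957
Step 3: ln(0.176957) = -1.731849
Step 4: correction = 0.00936368 * -1.731849 = -0.016 V
E = -0.879 + -0.016 = -0.895 V

-0.895 V


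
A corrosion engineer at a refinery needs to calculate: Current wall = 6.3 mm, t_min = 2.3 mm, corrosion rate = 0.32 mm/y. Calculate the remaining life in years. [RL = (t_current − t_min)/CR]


Apply the remaining-life relation: RL = (t_current − t_min) / CR
RL = (6.3 − 2.3) / 0.32 = 4.0 / 0.32 = 12.5 years

12.5 years


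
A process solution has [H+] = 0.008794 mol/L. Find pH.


pH = −log10[H+]
pH = −log10(0.008794) = 2.06

2.06


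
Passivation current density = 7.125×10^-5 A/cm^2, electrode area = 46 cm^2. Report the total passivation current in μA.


I = i_pass * A, then convert A → μA (×10^6)
I = 7.125×10^-5 * 46 * 10^6 = 3277.5 μA

3277.5 μA


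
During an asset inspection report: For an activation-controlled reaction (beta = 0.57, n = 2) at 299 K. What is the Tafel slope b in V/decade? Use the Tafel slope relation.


Apply the Tafel slope relation: b = 2.303*R*T/(beta*n*F)
Numerator: 2.303 * 8.314 * 299 = 5725.0
Denominator: 0.57 * 2 * 96485 = 109992.9
b = 5725.0 / 109992.9 = 0.052 V/decade

0.052 V/decade


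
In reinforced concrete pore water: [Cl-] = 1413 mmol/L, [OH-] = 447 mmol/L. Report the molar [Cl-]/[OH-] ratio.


Threshold parameter = [Cl-] / [OH-] (molar basis; both in mmol/L, so units cancel)
Ratio = 1413 / 447 = 3.16

3.16


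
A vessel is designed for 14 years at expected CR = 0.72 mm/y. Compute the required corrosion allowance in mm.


Corrosion allowance = CR × design life
CA = 0.72 * 14 = 10.08 mm

10.08 mm


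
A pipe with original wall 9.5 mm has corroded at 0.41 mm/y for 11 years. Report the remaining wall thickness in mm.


Remaining wall = original − CR × time
t = 9.5 − 0.41*11 = 9.5 − 4.51 = 4.99 mm

4.99 mm


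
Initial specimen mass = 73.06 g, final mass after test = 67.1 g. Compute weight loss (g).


Weight loss = initial − final
WL = 73.06 − 67.1 = 5.96 g

5.96 g


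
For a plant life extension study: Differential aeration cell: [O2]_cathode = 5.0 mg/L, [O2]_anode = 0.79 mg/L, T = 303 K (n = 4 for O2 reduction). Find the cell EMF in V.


Apply the Nernst concentration-cell relation: E = (RT/nF)*ln(C_cathode/C_anode)
RT/nF = 8.314*303/(4*96485) = 0.00652729 V
ln(5.0/0.79) = 1.84516
E = 0.00652729 * 1.84516 = 0.01204 V

0.01204 V


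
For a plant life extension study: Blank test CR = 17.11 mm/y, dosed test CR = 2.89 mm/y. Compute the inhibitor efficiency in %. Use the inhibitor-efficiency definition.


Apply the inhibitor-efficiency definition: IE = (CR_blank − CR_inh)/CR_blank × 100
IE = (17.11 − 2.89) / 17.11 × 100
IE = 14.22 / 17.11 × 100 = 83.1 %

83.1 %


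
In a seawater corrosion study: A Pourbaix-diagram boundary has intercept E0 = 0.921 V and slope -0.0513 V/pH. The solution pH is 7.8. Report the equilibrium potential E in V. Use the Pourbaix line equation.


Apply the Pourbaix line equation: E = E0 + slope*pH
E = 0.921 + (-0.0513)*7.8 = 0.921 + (-0.40014) = 0.52086 V
Rounded to 3 decimal places: E = 0.521 V

0.521 V


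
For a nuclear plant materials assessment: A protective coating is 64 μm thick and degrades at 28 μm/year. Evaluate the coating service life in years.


Service life = thickness / degradation rate
Life = 64 / 28 = 2.3 years

2.3 years


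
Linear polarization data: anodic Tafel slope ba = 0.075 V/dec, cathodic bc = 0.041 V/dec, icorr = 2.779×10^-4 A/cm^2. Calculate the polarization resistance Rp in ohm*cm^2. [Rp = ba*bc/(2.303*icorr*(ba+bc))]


Apply the Stern-Geary equation: Rp = ba*bc / (2.303*icorr*(ba+bc))
ba*bc = 0.075*0.041 = 0.003075
ba+bc = 0.116; 2.303*icorr*(ba+bc) = 2.303*2.779×10^-4*0.116 = 7.4240429×10^-5
Rp = 0.003075 / 7.4240429×10^-5 = 41.42 ohm*cm^2

41.42 ohm*cm^2


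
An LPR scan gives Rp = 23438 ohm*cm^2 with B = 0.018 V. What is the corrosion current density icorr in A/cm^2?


Apply the Stern-Geary relation: icorr = B / Rp
icorr = 0.018 / 23438 = 7.68×10^-7 A/cm^2

7.68×10^-7 A/cm^2


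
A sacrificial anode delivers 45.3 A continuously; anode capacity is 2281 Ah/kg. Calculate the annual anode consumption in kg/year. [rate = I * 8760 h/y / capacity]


Annual consumption = current * hours per year / capacity
Rate = 45.3 * 8760 / 2281 = 174.0 kg/year

174.0 kg/year


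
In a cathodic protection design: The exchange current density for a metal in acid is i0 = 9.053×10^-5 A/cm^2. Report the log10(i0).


i0 = 9.053×10^-5 A/cm^2
log10(i0) = -4.043

-4.043


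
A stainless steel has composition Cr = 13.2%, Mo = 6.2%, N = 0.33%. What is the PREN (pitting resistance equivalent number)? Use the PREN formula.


Apply the PREN formula: PREN = Cr + 3.3*Mo + 16*N
PREN = 13.2 + 3.3*6.2 + 16*0.33
PREN = 13.2 + 20.46 + 5.28 = 38.94

38.94


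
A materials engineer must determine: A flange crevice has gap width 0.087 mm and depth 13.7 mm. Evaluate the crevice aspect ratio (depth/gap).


Aspect ratio = depth / gap
Ratio = 13.7 / 0.087 = 157.5

157.5


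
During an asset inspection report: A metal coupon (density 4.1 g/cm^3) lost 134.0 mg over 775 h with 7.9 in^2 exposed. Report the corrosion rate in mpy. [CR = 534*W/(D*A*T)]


Apply the mpy weight-loss relation: CR = 534 * W / (D * A * T)
Numerator: 534 * 134.0 = 71556.0
Denominator: 4.1 * 7.9 * 775 = 25102.25
CR = 71556.0 / 25102.25 = 2.851 mpy

2.851 mpy


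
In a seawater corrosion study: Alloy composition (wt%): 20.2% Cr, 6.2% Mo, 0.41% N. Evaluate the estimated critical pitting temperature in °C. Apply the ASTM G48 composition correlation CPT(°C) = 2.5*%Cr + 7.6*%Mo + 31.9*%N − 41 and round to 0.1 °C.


Apply the ASTM G48 empirical CPT estimate: CPT(°C) = 2.5*%Cr + 7.6*%Mo + 31.9*%N − 41
2.5*20.2 = 50.5; 7.6*6.2 = 47.12; 31.9*0.41 = 13.079
CPT = 50.5 + 47.12 + 13.079 − 41 = 69.699 °C
Rounded to 0.1 °C: CPT ≈ 69.7 °C

69.7 °C


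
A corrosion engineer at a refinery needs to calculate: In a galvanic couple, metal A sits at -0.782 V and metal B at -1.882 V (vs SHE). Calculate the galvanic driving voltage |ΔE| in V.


Driving voltage is the absolute potential difference.
|ΔE| = |-0.782 − (-1.882)| = 1.1 V

1.1 V


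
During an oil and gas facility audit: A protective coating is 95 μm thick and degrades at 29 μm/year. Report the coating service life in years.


Service life = thickness / degradation rate
Life = 95 / 29 = 3.3 years

3.3 years


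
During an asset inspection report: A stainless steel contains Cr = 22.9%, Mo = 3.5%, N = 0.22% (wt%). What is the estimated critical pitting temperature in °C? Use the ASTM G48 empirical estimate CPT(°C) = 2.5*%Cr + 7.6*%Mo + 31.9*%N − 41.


Apply the ASTM G48 empirical CPT estimate: CPT(°C) = 2.5*%Cr + 7.6*%Mo + 31.9*%N − 41
2.5*22.9 = 57.25; 7.6*3.5 = 26.6; 31.9*0.22 = 7.018
CPT = 57.25 + 26.6 + 7.018 − 41 = 49.868 °C
Rounded to 0.1 °C: CPT ≈ 49.9 °C

49.9 °C


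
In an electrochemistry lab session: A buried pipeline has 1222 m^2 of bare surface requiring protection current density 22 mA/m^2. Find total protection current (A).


I = area * current density, then convert mA → A (÷1000)
I = 1222 * 22 / 1000 = 26.88 A

26.88 A


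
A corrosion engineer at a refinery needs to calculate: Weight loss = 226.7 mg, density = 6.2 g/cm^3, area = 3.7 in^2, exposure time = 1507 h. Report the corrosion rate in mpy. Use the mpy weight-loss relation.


Apply the mpy weight-loss relation: CR = 534 * W / (D * A * T)
Numerator: 534 * 226.7 = 121057.8
Denominator: 6.2 * 3.7 * 1507 = 34570.58
CR = 121057.8 / 34570.58 = 3.5018 mpy

3.5018 mpy


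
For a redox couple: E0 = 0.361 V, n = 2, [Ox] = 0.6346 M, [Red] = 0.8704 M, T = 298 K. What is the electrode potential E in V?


Apply the Nernst equation: E = E0 + (RT/nF)*ln([Ox]/[Red])
Step 1: RT/nF = 8.314*298/(2*96485) = 0.01283916 V
Step 2: [Ox]/[Red] = 0.6346/0.8704 = 0.72909
Step 3: ln(0.72909) = -0.315958
Step 4: correction = 0.01283916 * -0.315958 = -0.004 V
E = 0.361 + -0.004 = 0.357 V

0.357 V


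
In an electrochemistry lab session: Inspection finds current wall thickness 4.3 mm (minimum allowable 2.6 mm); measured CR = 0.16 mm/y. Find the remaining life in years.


Apply the remaining-life relation: RL = (t_current − t_min) / CR
RL = (4.3 − 2.6) / 0.16 = 1.7 / 0.16 = 10.6 years

10.6 years


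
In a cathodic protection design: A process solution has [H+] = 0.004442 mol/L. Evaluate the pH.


pH = −log10[H+]
pH = −log10(0.004442) = 2.35

2.35


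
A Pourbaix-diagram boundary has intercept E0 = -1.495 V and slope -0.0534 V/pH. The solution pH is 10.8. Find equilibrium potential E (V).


Apply the Pourbaix line equation: E = E0 + slope*pH
E = -1.495 + (-0.0534)*10.8 = -1.495 + (-0.57672) = -2.07172 V
Rounded to 3 decimal places: E = -2.072 V

-2.072 V


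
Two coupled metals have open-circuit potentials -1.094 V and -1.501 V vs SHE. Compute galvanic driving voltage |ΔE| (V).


Driving voltage is the absolute potential difference.
|ΔE| = |-1.094 − (-1.501)| = 0.407 V

0.407 V


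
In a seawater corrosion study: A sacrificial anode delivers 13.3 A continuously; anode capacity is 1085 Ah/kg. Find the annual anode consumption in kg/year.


Annual consumption = current * hours per year / capacity
Rate = 13.3 * 8760 / 1085 = 107.4 kg/year

107.4 kg/year


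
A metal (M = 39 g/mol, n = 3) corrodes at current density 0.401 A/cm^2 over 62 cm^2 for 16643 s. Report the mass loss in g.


Apply Faraday's law: m = i*A*t*M / (n*F)
Total charge passed Q = i*A*t = 0.401*62*16643 = 413778.266 C
m = Q*M/(n*F) = 413778.266*39/(3*96485) = 55.751 g

55.751 g


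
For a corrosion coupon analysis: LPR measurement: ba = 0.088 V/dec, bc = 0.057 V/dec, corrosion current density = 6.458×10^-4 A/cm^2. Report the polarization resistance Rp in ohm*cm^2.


Apply the Stern-Geary equation: Rp = ba*bc / (2.303*icorr*(ba+bc))
ba*bc = 0.088*0.057 = 0.005016
ba+bc = 0.145; 2.303*icorr*(ba+bc) = 2.303*6.458×10^-4*0.145 = 2.1565522×10^-4
Rp = 0.005016 / 2.1565522×10^-4 = 23.26 ohm*cm^2

23.26 ohm*cm^2


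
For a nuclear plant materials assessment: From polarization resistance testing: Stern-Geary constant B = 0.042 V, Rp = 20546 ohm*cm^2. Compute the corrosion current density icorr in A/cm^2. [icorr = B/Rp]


Apply the Stern-Geary relation: icorr = B / Rp
icorr = 0.042 / 20546 = 2.044×10^-6 A/cm^2

2.044×10^-6 A/cm^2


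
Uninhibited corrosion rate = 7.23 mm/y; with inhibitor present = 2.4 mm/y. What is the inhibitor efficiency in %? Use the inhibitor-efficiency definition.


Apply the inhibitor-efficiency definition: IE = (CR_blank − CR_inh)/CR_blank × 100
IE = (7.23 − 2.4) / 7.23 × 100
IE = 4.83 / 7.23 × 100 = 66.8 %

66.8 %


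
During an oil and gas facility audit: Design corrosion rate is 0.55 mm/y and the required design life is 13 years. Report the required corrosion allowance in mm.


Corrosion allowance = CR × design life
CA = 0.55 * 13 = 7.15 mm

7.15 mm


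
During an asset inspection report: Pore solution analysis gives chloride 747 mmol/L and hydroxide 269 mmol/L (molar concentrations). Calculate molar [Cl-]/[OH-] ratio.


Threshold parameter = [Cl-] / [OH-] (molar basis; both in mmol/L, so units cancel)
Ratio = 747 / 269 = 2.78

2.78


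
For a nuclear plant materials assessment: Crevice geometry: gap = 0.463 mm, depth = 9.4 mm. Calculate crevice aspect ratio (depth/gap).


Aspect ratio = depth / gap
Ratio = 9.4 / 0.463 = 20.3

20.3


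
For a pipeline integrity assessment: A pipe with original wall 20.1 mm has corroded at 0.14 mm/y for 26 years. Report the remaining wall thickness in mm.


Remaining wall = original − CR × time
t = 20.1 − 0.14*26 = 20.1 − 3.64 = 16.46 mm

16.46 mm


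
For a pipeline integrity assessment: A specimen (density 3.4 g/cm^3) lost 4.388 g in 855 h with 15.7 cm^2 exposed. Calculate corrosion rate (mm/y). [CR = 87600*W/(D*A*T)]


Apply the mm/y weight-loss relation: CR = 87600 * W / (D * A * T)
Numerator: 87600 * 4.388 = 384388.8
Denominator: 3.4 * 15.7 * 855 = 45639.9
CR = 384388.8 / 45639.9 = 8.42221 mm/y

8.42221 mm/y


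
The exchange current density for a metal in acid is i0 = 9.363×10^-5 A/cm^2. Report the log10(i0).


i0 = 9.363×10^-5 A/cm^2
log10(i0) = -4.029

-4.029


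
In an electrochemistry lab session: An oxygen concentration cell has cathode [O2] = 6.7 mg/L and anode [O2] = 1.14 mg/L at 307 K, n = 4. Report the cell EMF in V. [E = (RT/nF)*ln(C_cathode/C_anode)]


Apply the Nernst concentration-cell relation: E = (RT/nF)*ln(C_cathode/C_anode)
RT/nF = 8.314*307/(4*96485) = 0.00661346 V
ln(6.7/1.14) = 1.77108
E = 0.00661346 * 1.77108 = 0.01171 V

0.01171 V


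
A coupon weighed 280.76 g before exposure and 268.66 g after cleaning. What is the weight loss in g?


Weight loss = initial − final
WL = 280.76 − 268.66 = 12.1 g

12.1 g


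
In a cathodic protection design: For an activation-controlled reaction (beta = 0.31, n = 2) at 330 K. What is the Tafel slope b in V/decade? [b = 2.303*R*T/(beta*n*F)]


Apply the Tafel slope relation: b = 2.303*R*T/(beta*n*F)
Numerator: 2.303 * 8.314 * 330 = 6318.56
Denominator: 0.31 * 2 * 96485 = 59820.7
b = 6318.56 / 59820.7 = 0.106 V/decade

0.106 V/decade


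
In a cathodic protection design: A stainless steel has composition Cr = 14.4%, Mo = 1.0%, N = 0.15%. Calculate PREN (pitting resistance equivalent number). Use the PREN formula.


Apply the PREN formula: PREN = Cr + 3.3*Mo + 16*N
PREN = 14.4 + 3.3*1.0 + 16*0.15
PREN = 14.4 + 3.3 + 2.4 = 20.1

20.1


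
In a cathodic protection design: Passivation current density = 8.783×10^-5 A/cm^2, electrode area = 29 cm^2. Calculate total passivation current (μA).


I = i_pass * A, then convert A → μA (×10^6)
I = 8.783×10^-5 * 29 * 10^6 = 2547.07 μA

2547.07 μA


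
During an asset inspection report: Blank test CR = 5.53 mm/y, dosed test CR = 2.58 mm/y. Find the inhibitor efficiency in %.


Apply the inhibitor-efficiency definition: IE = (CR_blank − CR_inh)/CR_blank × 100
IE = (5.53 − 2.58) / 5.53 × 100
IE = 2.95 / 5.53 × 100 = 53.3 %

53.3 %


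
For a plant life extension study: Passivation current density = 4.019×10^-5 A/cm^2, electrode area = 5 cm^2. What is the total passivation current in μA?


I = i_pass * A, then convert A → μA (×10^6)
I = 4.019×10^-5 * 5 * 10^6 = 200.95 μA

200.95 μA


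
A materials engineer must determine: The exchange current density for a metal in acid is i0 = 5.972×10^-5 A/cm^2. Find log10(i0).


i0 = 5.972×10^-5 A/cm^2
log10(i0) = -4.224

-4.224


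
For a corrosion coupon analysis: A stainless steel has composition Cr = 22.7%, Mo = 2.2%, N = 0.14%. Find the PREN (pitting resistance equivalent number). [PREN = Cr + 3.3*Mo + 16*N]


Apply the PREN formula: PREN = Cr + 3.3*Mo + 16*N
PREN = 22.7 + 3.3*2.2 + 16*0.14
PREN = 22.7 + 7.26 + 2.24 = 32.2

32.2


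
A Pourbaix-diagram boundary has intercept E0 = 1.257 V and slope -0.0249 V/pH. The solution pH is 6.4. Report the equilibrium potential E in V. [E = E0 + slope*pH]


Apply the Pourbaix line equation: E = E0 + slope*pH
E = 1.257 + (-0.0249)*6.4 = 1.257 + (-0.15936) = 1.09764 V
Rounded to 3 decimal places: E = 1.098 V

1.098 V


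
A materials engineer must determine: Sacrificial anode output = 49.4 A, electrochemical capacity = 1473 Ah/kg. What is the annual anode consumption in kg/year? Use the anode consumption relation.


Annual consumption = current * hours per year / capacity
Rate = 49.4 * 8760 / 1473 = 293.8 kg/year

293.8 kg/year


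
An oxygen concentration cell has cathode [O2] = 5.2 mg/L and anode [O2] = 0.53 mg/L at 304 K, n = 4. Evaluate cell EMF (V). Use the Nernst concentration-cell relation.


Apply the Nernst concentration-cell relation: E = (RT/nF)*ln(C_cathode/C_anode)
RT/nF = 8.314*304/(4*96485) = 0.00654883 V
ln(5.2/0.53) = 2.28354
E = 0.00654883 * 2.28354 = 0.01495 V

0.01495 V


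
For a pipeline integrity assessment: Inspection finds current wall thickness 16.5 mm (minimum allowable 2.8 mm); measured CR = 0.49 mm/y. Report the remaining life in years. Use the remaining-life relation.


Apply the remaining-life relation: RL = (t_current − t_min) / CR
RL = (16.5 − 2.8) / 0.49 = 13.7 / 0.49 = 28.0 years

28.0 years


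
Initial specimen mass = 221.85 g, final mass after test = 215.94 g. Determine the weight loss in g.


Weight loss = initial − final
WL = 221.85 − 215.94 = 5.91 g

5.91 g


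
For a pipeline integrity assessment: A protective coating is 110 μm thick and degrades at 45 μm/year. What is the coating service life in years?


Service life = thickness / degradation rate
Life = 110 / 45 = 2.4 years

2.4 years


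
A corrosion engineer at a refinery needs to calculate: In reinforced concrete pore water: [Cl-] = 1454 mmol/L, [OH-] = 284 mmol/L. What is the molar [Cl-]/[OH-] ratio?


Threshold parameter = [Cl-] / [OH-] (molar basis; both in mmol/L, so units cancel)
Ratio = 1454 / 284 = 5.12

5.12


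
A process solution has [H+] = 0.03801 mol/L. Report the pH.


pH = −log10[H+]
pH = −log10(0.03801) = 1.42

1.42


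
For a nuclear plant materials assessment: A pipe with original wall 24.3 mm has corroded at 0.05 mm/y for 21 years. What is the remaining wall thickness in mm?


Remaining wall = original − CR × time
t = 24.3 − 0.05*21 = 24.3 − 1.05 = 23.25 mm

23.25 mm


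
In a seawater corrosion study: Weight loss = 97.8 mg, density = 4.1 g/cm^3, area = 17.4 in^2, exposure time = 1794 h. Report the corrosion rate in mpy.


Apply the mpy weight-loss relation: CR = 534 * W / (D * A * T)
Numerator: 534 * 97.8 = 52225.2
Denominator: 4.1 * 17.4 * 1794 = 127983.96
CR = 52225.2 / 127983.96 = 0.408 mpy

0.408 mpy
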